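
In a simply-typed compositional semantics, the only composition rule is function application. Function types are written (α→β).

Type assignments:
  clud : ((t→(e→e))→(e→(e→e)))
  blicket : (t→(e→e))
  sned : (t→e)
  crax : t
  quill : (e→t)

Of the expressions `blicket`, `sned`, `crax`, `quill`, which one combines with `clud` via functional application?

blicket

blicket — combines: clud : ((t→(e→e))→(e→(e→e))) takes blicket : (t→(e→e)) as argument, giving (e→(e→e)).
sned : (t→e) — does not combine with clud.
crax : t — does not combine with clud.
quill : (e→t) — does not combine with clud.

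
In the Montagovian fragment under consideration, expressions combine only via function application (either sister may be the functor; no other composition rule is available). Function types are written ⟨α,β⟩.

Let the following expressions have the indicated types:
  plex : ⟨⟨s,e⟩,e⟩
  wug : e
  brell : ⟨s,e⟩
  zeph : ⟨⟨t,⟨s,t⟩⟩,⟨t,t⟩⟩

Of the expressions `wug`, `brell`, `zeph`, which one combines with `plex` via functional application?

wug : e — neither side's domain matches the other.
brell — combines: plex : ⟨⟨s,e⟩,e⟩ takes brell : ⟨s,e⟩ as argument, giving e.
zeph : ⟨⟨t,⟨s,t⟩⟩,⟨t,t⟩⟩ — neither side's domain matches the other.

brell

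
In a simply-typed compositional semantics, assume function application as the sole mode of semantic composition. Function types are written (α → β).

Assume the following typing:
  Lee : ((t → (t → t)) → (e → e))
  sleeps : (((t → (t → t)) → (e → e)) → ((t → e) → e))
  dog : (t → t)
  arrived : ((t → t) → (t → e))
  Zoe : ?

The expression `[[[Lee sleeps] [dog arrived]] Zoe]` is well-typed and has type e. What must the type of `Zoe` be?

(e → e)

[[[Lee sleeps] [dog arrived]] Zoe] is required to be e. [[Lee sleeps] [dog arrived]] : e cannot yield e as functor, so Zoe : (e → e).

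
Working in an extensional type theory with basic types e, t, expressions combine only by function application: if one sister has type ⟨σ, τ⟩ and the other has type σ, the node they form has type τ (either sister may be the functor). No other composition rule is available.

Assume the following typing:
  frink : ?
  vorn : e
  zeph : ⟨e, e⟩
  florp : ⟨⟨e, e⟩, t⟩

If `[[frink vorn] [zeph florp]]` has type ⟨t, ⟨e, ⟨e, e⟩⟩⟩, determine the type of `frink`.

⟨e, ⟨t, ⟨t, ⟨e, ⟨e, e⟩⟩⟩⟩⟩

[[frink vorn] [zeph florp]] must have type ⟨t, ⟨e, ⟨e, e⟩⟩⟩. The sister [zeph florp] has type t; that is not a function onto ⟨t, ⟨e, ⟨e, e⟩⟩⟩, so [frink vorn] must be the functor, of type ⟨t, ⟨t, ⟨e, ⟨e, e⟩⟩⟩⟩.
[frink vorn] must have type ⟨t, ⟨t, ⟨e, ⟨e, e⟩⟩⟩⟩. The sister vorn has type e; that is not a function onto ⟨t, ⟨t, ⟨e, ⟨e, e⟩⟩⟩⟩, so frink must be the functor, of type ⟨e, ⟨t, ⟨t, ⟨e, ⟨e, e⟩⟩⟩⟩⟩.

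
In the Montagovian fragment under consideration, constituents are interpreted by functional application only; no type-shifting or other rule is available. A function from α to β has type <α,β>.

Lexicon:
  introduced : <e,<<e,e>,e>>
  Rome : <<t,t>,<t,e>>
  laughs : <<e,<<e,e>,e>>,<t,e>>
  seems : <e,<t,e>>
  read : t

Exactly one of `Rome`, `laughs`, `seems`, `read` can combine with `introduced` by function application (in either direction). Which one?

laughs

Rome : <<t,t>,<t,e>> — neither side's domain matches the other.
laughs — combines: laughs : <<e,<<e,e>,e>>,<t,e>> takes introduced : <e,<<e,e>,e>> as argument, giving <t,e>.
seems : <e,<t,e>> — neither side's domain matches the other.
read : t — neither side's domain matches the other.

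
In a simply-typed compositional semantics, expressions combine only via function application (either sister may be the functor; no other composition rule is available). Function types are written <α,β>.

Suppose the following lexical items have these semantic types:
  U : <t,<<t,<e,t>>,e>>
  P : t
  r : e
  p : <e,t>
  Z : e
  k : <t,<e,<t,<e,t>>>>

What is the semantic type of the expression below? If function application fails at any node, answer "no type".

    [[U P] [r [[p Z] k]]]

e

[U P]: functor U : <t,<<t,<e,t>>,e>>, argument P : t; result <<t,<e,t>>,e>.
[p Z]: functor p : <e,t>, argument Z : e; result t.
[[p Z] k]: functor k : <t,<e,<t,<e,t>>>>, argument [p Z] : t; result <e,<t,<e,t>>>.
[r [[p Z] k]]: functor [[p Z] k] : <e,<t,<e,t>>>, argument r : e; result <t,<e,t>>.
[[U P] [r [[p Z] k]]]: functor [U P] : <<t,<e,t>>,e>, argument [r [[p Z] k]] : <t,<e,t>>; result e.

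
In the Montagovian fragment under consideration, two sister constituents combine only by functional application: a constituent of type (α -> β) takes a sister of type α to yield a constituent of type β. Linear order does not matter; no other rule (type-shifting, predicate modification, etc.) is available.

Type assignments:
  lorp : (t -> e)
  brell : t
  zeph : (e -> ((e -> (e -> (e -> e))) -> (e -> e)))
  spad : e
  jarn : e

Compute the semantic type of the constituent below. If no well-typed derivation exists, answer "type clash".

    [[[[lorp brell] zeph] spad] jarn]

[lorp brell] — lorp of type (t -> e) combines with brell of type t: type e.
[[lorp brell] zeph] — zeph of type (e -> ((e -> (e -> (e -> e))) -> (e -> e))) combines with [lorp brell] of type e: type ((e -> (e -> (e -> e))) -> (e -> e)).
[[[lorp brell] zeph] spad]: ((e -> (e -> (e -> e))) -> (e -> e)) and e cannot combine by function application — type clash.

type clash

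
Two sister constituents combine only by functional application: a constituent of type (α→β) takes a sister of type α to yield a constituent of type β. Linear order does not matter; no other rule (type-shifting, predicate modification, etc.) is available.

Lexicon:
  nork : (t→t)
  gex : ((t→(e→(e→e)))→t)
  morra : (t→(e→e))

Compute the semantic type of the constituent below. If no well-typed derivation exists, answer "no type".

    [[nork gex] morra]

At [nork gex]: neither (t→t) nor ((t→(e→(e→e)))→t) can take the other as argument; the node is ill-typed.

no type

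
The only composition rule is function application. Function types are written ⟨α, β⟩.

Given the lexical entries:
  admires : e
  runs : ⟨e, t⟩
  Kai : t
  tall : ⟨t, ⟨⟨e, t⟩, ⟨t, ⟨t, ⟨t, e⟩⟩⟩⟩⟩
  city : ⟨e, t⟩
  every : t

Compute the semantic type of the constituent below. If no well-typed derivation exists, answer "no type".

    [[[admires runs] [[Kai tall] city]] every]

⟨t, e⟩

[admires runs]: functor runs : ⟨e, t⟩, argument admires : e; result t.
[Kai tall]: functor tall : ⟨t, ⟨⟨e, t⟩, ⟨t, ⟨t, ⟨t, e⟩⟩⟩⟩⟩, argument Kai : t; result ⟨⟨e, t⟩, ⟨t, ⟨t, ⟨t, e⟩⟩⟩⟩.
[[Kai tall] city]: functor [Kai tall] : ⟨⟨e, t⟩, ⟨t, ⟨t, ⟨t, e⟩⟩⟩⟩, argument city : ⟨e, t⟩; result ⟨t, ⟨t, ⟨t, e⟩⟩⟩.
[[admires runs] [[Kai tall] city]]: functor [[Kai tall] city] : ⟨t, ⟨t, ⟨t, e⟩⟩⟩, argument [admires runs] : t; result ⟨t, ⟨t, e⟩⟩.
[[[admires runs] [[Kai tall] city]] every]: functor [[admires runs] [[Kai tall] city]] : ⟨t, ⟨t, e⟩⟩, argument every : t; result ⟨t, e⟩.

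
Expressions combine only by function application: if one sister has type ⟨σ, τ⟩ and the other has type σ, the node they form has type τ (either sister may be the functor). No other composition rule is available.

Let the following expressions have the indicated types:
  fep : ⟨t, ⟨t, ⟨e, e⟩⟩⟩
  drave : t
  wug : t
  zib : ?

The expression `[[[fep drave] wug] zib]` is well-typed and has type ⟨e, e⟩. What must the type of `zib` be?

⟨⟨e, e⟩, ⟨e, e⟩⟩

At [[[fep drave] wug] zib] (required: ⟨e, e⟩): [[fep drave] wug] is ⟨e, e⟩, which is not a function with range ⟨e, e⟩; hence zib is the functor — type ⟨⟨e, e⟩, ⟨e, e⟩⟩.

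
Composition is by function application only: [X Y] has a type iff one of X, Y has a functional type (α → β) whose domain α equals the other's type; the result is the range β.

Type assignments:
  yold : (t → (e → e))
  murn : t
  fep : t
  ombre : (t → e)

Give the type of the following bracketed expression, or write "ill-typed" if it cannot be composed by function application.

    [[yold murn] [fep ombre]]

At [yold murn], yold : (t → (e → e)) takes murn : t, giving (e → e).
At [fep ombre], ombre : (t → e) takes fep : t, giving e.
At [[yold murn] [fep ombre]], [yold murn] : (e → e) takes [fep ombre] : e, giving e.

e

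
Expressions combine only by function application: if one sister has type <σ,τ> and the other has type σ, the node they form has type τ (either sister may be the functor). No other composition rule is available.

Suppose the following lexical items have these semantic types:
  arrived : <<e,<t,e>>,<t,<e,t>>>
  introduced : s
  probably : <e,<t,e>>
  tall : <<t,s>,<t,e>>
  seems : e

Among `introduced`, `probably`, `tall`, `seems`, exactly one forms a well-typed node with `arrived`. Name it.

probably

introduced : s — no; arrived wants <e,<t,e>>, and introduced wants nothing (atomic).
probably — combines: arrived : <<e,<t,e>>,<t,<e,t>>> takes probably : <e,<t,e>> as argument, giving <t,<e,t>>.
tall : <<t,s>,<t,e>> — no; arrived wants <e,<t,e>>, and tall wants <t,s>.
seems : e — no; arrived wants <e,<t,e>>, and seems wants nothing (atomic).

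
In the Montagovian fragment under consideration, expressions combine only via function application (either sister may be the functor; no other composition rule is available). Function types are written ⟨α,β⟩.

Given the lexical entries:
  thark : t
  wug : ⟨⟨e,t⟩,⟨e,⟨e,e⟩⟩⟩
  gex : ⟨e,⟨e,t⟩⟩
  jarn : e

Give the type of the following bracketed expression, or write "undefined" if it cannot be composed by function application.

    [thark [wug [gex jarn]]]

[gex jarn]: ⟨e,⟨e,t⟩⟩ applied to e yields ⟨e,t⟩.
[wug [gex jarn]]: ⟨⟨e,t⟩,⟨e,⟨e,e⟩⟩⟩ applied to ⟨e,t⟩ yields ⟨e,⟨e,e⟩⟩.
[thark [wug [gex jarn]]]: t with ⟨e,⟨e,e⟩⟩ — neither is a function whose domain matches the other; composition fails here.

undefined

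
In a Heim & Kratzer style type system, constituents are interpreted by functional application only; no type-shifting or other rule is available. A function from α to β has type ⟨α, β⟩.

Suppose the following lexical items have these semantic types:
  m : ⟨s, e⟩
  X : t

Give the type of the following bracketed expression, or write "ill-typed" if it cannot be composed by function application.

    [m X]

ill-typed

[m X]: ⟨s, e⟩ with t — neither is a function whose domain matches the other; composition fails here.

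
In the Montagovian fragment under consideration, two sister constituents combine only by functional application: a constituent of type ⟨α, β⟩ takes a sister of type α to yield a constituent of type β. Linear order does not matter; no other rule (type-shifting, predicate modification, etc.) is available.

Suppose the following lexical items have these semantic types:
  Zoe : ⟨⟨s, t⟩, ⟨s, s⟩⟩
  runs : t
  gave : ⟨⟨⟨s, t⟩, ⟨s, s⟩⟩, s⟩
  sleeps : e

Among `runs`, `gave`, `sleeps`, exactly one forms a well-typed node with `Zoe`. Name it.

gave

runs : t — neither side's domain matches the other.
gave — combines: gave : ⟨⟨⟨s, t⟩, ⟨s, s⟩⟩, s⟩ takes Zoe : ⟨⟨s, t⟩, ⟨s, s⟩⟩ as argument, giving s.
sleeps : e — neither side's domain matches the other.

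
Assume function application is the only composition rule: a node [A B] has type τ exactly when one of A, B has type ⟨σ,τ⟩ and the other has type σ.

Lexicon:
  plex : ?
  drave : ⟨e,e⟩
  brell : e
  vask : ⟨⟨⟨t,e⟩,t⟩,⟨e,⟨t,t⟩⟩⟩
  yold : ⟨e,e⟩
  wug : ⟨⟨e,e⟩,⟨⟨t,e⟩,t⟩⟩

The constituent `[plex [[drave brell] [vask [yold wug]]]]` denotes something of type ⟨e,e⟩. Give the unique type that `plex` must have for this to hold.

[plex [[drave brell] [vask [yold wug]]]] is required to be ⟨e,e⟩. [[drave brell] [vask [yold wug]]] : ⟨t,t⟩ cannot yield ⟨e,e⟩ as functor, so plex : ⟨⟨t,t⟩,⟨e,e⟩⟩.

⟨⟨t,t⟩,⟨e,e⟩⟩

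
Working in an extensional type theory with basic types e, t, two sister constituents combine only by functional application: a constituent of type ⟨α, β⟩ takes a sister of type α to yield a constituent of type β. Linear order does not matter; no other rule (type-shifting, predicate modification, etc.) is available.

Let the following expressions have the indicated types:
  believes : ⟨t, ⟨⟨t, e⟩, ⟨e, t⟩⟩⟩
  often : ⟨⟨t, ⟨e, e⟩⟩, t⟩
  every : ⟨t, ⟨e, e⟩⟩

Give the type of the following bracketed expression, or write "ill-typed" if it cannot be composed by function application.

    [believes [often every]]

⟨⟨t, e⟩, ⟨e, t⟩⟩

At [often every], often : ⟨⟨t, ⟨e, e⟩⟩, t⟩ takes every : ⟨t, ⟨e, e⟩⟩, giving t.
At [believes [often every]], believes : ⟨t, ⟨⟨t, e⟩, ⟨e, t⟩⟩⟩ takes [often every] : t, giving ⟨⟨t, e⟩, ⟨e, t⟩⟩.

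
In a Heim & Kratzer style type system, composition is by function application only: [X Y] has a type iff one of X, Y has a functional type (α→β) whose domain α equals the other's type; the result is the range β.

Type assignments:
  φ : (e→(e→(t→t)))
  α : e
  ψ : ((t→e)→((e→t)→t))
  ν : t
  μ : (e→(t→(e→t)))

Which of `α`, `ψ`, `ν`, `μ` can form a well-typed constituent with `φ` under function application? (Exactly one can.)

α — combines: φ : (e→(e→(t→t))) takes α : e as argument, giving (e→(t→t)).
ψ : ((t→e)→((e→t)→t)) — no; φ wants e, and ψ wants (t→e).
ν : t — no; φ wants e, and ν wants nothing (atomic).
μ : (e→(t→(e→t))) — no; φ wants e, and μ wants e.

α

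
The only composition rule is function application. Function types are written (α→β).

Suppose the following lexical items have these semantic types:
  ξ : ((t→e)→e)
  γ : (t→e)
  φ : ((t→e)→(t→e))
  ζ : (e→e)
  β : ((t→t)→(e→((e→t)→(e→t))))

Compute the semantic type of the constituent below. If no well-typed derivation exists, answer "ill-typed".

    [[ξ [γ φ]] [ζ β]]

ill-typed

[γ φ]: functor φ : ((t→e)→(t→e)), argument γ : (t→e); result (t→e).
[ξ [γ φ]]: functor ξ : ((t→e)→e), argument [γ φ] : (t→e); result e.
At [ζ β]: neither (e→e) nor ((t→t)→(e→((e→t)→(e→t)))) can take the other as argument; the node is ill-typed.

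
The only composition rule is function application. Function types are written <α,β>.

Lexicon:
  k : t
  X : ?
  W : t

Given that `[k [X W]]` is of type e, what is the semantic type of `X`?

[k [X W]] must have type e. The sister k has type t; that is not a function onto e, so [X W] must be the functor, of type <t,e>.
[X W] must have type <t,e>. The sister W has type t; that is not a function onto <t,e>, so X must be the functor, of type <t,<t,e>>.

<t,<t,e>>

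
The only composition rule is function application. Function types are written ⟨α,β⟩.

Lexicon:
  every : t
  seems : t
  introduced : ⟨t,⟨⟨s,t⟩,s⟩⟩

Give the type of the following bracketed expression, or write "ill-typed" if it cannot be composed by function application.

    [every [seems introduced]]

ill-typed

[seems introduced]: functor introduced : ⟨t,⟨⟨s,t⟩,s⟩⟩, argument seems : t; result ⟨⟨s,t⟩,s⟩.
[every [seems introduced]]: t with ⟨⟨s,t⟩,s⟩ — neither is a function whose domain matches the other; composition fails here.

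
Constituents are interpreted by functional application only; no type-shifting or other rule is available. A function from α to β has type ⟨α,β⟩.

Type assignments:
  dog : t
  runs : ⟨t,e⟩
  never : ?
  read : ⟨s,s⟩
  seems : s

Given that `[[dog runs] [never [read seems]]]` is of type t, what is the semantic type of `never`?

⟨s,⟨e,t⟩⟩

At [[dog runs] [never [read seems]]] (required: t): [dog runs] is e, which is not a function with range t; hence [never [read seems]] is the functor — type ⟨e,t⟩.
At [never [read seems]] (required: ⟨e,t⟩): [read seems] is s, which is not a function with range ⟨e,t⟩; hence never is the functor — type ⟨s,⟨e,t⟩⟩.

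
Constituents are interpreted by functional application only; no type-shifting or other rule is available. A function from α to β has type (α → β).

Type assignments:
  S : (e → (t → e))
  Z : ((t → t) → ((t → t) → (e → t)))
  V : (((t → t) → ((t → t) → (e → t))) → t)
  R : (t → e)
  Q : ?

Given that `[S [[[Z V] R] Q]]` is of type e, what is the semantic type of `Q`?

[S [[[Z V] R] Q]] must have type e. The sister S has type (e → (t → e)); that is not a function onto e, so [[[Z V] R] Q] must be the functor, of type ((e → (t → e)) → e).
[[[Z V] R] Q] must have type ((e → (t → e)) → e). The sister [[Z V] R] has type e; that is not a function onto ((e → (t → e)) → e), so Q must be the functor, of type (e → ((e → (t → e)) → e)).

(e → ((e → (t → e)) → e))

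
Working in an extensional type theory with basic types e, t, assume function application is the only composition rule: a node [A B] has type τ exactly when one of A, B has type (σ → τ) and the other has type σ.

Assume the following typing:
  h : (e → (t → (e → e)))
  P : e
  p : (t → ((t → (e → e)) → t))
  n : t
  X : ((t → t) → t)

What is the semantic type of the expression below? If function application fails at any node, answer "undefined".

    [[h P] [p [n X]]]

undefined

[h P] — h of type (e → (t → (e → e))) combines with P of type e: type (t → (e → e)).
[n X]: t and ((t → t) → t) cannot combine by function application — type clash.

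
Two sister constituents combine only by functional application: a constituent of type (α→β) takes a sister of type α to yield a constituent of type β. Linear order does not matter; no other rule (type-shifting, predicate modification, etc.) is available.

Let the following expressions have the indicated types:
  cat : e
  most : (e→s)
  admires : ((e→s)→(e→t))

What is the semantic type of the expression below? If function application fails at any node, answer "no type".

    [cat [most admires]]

t

[most admires]: functor admires : ((e→s)→(e→t)), argument most : (e→s); result (e→t).
[cat [most admires]]: functor [most admires] : (e→t), argument cat : e; result t.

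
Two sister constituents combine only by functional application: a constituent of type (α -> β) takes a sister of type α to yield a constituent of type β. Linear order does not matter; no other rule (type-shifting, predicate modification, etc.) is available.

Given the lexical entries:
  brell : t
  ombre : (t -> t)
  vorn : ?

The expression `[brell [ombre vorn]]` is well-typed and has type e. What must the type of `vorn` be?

((t -> t) -> (t -> e))

[brell [ombre vorn]] is required to be e. brell : t cannot yield e as functor, so [ombre vorn] : (t -> e).
[ombre vorn] is required to be (t -> e). ombre : (t -> t) cannot yield (t -> e) as functor, so vorn : ((t -> t) -> (t -> e)).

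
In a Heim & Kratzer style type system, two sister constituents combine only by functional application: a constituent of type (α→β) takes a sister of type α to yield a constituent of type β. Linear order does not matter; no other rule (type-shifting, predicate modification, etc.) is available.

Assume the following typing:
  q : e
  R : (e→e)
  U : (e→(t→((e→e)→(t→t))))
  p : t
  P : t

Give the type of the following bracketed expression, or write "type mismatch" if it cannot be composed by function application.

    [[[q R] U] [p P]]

type mismatch

[q R]: (e→e) applied to e yields e.
[[q R] U]: (e→(t→((e→e)→(t→t)))) applied to e yields (t→((e→e)→(t→t))).
[p P]: t and t cannot combine by function application — type clash.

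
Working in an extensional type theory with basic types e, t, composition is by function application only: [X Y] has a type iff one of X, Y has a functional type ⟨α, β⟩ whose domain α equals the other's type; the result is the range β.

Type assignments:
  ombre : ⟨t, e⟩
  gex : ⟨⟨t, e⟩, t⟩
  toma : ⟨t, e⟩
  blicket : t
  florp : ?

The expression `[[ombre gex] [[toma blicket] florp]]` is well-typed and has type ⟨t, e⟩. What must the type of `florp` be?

[[ombre gex] [[toma blicket] florp]] is required to be ⟨t, e⟩. [ombre gex] : t cannot yield ⟨t, e⟩ as functor, so [[toma blicket] florp] : ⟨t, ⟨t, e⟩⟩.
[[toma blicket] florp] is required to be ⟨t, ⟨t, e⟩⟩. [toma blicket] : e cannot yield ⟨t, ⟨t, e⟩⟩ as functor, so florp : ⟨e, ⟨t, ⟨t, e⟩⟩⟩.

⟨e, ⟨t, ⟨t, e⟩⟩⟩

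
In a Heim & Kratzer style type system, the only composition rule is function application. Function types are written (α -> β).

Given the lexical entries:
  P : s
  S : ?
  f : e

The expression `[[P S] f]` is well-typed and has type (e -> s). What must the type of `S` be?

(s -> (e -> (e -> s)))

[[P S] f] is required to be (e -> s). f : e cannot yield (e -> s) as functor, so [P S] : (e -> (e -> s)).
[P S] is required to be (e -> (e -> s)). P : s cannot yield (e -> (e -> s)) as functor, so S : (s -> (e -> (e -> s))).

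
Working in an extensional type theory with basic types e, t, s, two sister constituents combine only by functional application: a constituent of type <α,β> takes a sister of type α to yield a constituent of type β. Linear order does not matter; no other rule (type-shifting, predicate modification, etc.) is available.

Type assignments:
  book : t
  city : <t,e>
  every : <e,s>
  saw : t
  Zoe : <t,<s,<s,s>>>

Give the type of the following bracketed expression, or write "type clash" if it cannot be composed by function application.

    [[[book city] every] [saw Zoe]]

[book city] — city of type <t,e> combines with book of type t: type e.
[[book city] every] — every of type <e,s> combines with [book city] of type e: type s.
[saw Zoe] — Zoe of type <t,<s,<s,s>>> combines with saw of type t: type <s,<s,s>>.
[[[book city] every] [saw Zoe]] — [saw Zoe] of type <s,<s,s>> combines with [[book city] every] of type s: type <s,s>.

<s,s>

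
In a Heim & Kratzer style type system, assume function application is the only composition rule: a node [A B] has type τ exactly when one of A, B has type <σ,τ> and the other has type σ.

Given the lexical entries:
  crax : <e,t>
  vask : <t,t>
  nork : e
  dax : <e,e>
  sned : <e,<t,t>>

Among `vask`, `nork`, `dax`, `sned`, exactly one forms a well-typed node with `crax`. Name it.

vask : <t,t> — no; crax wants e, and vask wants t.
nork — combines: crax : <e,t> takes nork : e as argument, giving t.
dax : <e,e> — no; crax wants e, and dax wants e.
sned : <e,<t,t>> — no; crax wants e, and sned wants e.

nork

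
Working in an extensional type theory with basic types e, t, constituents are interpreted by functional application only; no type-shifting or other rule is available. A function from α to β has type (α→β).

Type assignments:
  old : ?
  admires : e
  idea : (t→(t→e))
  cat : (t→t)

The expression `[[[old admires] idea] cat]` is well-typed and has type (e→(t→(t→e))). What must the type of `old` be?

[[[old admires] idea] cat] must have type (e→(t→(t→e))). The sister cat has type (t→t); that is not a function onto (e→(t→(t→e))), so [[old admires] idea] must be the functor, of type ((t→t)→(e→(t→(t→e)))).
[[old admires] idea] must have type ((t→t)→(e→(t→(t→e)))). The sister idea has type (t→(t→e)); that is not a function onto ((t→t)→(e→(t→(t→e)))), so [old admires] must be the functor, of type ((t→(t→e))→((t→t)→(e→(t→(t→e))))).
[old admires] must have type ((t→(t→e))→((t→t)→(e→(t→(t→e))))). The sister admires has type e; that is not a function onto ((t→(t→e))→((t→t)→(e→(t→(t→e))))), so old must be the functor, of type (e→((t→(t→e))→((t→t)→(e→(t→(t→e)))))).

(e→((t→(t→e))→((t→t)→(e→(t→(t→e))))))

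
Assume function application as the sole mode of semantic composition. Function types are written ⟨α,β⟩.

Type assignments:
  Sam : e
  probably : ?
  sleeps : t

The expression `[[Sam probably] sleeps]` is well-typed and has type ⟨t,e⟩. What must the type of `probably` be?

At [[Sam probably] sleeps] (required: ⟨t,e⟩): sleeps is t, which is not a function with range ⟨t,e⟩; hence [Sam probably] is the functor — type ⟨t,⟨t,e⟩⟩.
At [Sam probably] (required: ⟨t,⟨t,e⟩⟩): Sam is e, which is not a function with range ⟨t,⟨t,e⟩⟩; hence probably is the functor — type ⟨e,⟨t,⟨t,e⟩⟩⟩.

⟨e,⟨t,⟨t,e⟩⟩⟩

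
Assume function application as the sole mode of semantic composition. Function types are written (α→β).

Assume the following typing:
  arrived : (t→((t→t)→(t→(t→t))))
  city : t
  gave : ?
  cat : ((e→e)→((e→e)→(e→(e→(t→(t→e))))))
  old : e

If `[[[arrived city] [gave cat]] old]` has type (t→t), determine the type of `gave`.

(((e→e)→((e→e)→(e→(e→(t→(t→e))))))→(((t→t)→(t→(t→t)))→(e→(t→t))))

At [[[arrived city] [gave cat]] old] (required: (t→t)): old is e, which is not a function with range (t→t); hence [[arrived city] [gave cat]] is the functor — type (e→(t→t)).
At [[arrived city] [gave cat]] (required: (e→(t→t))): [arrived city] is ((t→t)→(t→(t→t))), which is not a function with range (e→(t→t)); hence [gave cat] is the functor — type (((t→t)→(t→(t→t)))→(e→(t→t))).
At [gave cat] (required: (((t→t)→(t→(t→t)))→(e→(t→t)))): cat is ((e→e)→((e→e)→(e→(e→(t→(t→e)))))), which is not a function with range (((t→t)→(t→(t→t)))→(e→(t→t))); hence gave is the functor — type (((e→e)→((e→e)→(e→(e→(t→(t→e))))))→(((t→t)→(t→(t→t)))→(e→(t→t)))).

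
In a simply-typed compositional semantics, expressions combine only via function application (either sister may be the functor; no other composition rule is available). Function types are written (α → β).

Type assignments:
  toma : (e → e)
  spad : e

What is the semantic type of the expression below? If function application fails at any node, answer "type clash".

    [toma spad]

[toma spad]: functor toma : (e → e), argument spad : e; result e.

e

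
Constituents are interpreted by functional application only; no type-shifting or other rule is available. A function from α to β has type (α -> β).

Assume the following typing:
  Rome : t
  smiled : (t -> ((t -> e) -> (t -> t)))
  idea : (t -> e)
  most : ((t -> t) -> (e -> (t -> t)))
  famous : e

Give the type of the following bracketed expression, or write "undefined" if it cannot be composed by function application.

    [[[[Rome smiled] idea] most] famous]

(t -> t)

[Rome smiled]: smiled is (t -> ((t -> e) -> (t -> t))), Rome is t; result ((t -> e) -> (t -> t)).
[[Rome smiled] idea]: [Rome smiled] is ((t -> e) -> (t -> t)), idea is (t -> e); result (t -> t).
[[[Rome smiled] idea] most]: most is ((t -> t) -> (e -> (t -> t))), [[Rome smiled] idea] is (t -> t); result (e -> (t -> t)).
[[[[Rome smiled] idea] most] famous]: [[[Rome smiled] idea] most] is (e -> (t -> t)), famous is e; result (t -> t).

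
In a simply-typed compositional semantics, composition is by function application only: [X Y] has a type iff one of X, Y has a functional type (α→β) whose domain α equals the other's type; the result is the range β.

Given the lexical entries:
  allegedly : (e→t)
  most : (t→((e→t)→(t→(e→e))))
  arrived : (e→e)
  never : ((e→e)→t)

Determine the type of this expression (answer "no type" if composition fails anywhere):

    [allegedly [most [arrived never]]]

(t→(e→e))

[arrived never]: ((e→e)→t) applied to (e→e) yields t.
[most [arrived never]]: (t→((e→t)→(t→(e→e)))) applied to t yields ((e→t)→(t→(e→e))).
[allegedly [most [arrived never]]]: ((e→t)→(t→(e→e))) applied to (e→t) yields (t→(e→e)).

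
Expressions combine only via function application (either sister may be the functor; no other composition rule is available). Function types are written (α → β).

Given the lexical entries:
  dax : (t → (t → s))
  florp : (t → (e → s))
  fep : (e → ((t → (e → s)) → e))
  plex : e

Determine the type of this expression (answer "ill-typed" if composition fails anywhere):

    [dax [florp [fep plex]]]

[fep plex]: fep is (e → ((t → (e → s)) → e)), plex is e; result ((t → (e → s)) → e).
[florp [fep plex]]: [fep plex] is ((t → (e → s)) → e), florp is (t → (e → s)); result e.
[dax [florp [fep plex]]]: (t → (t → s)) with e — neither is a function whose domain matches the other; composition fails here.

ill-typed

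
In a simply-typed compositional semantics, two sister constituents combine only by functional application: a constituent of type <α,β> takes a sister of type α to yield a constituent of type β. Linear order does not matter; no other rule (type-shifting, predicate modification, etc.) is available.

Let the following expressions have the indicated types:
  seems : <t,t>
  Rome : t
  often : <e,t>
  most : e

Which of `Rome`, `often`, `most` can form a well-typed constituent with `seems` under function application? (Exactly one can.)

Rome

Rome — combines: seems : <t,t> takes Rome : t as argument, giving t.
often : <e,t> — seems needs t; often needs e; neither fits.
most : e — seems needs t; most needs nothing (atomic); neither fits.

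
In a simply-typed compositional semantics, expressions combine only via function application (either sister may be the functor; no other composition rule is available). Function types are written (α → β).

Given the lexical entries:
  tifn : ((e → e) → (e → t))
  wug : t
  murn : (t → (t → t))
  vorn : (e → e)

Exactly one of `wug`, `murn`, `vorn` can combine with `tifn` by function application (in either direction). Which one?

vorn

wug : t — does not combine with tifn.
murn : (t → (t → t)) — does not combine with tifn.
vorn — combines: tifn : ((e → e) → (e → t)) takes vorn : (e → e) as argument, giving (e → t).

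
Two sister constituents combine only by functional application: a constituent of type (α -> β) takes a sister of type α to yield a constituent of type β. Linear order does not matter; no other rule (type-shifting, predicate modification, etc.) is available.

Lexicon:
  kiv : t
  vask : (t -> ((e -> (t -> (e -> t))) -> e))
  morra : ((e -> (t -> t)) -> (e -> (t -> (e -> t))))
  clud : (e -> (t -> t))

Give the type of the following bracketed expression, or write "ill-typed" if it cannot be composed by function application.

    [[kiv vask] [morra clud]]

[kiv vask] — vask of type (t -> ((e -> (t -> (e -> t))) -> e)) combines with kiv of type t: type ((e -> (t -> (e -> t))) -> e).
[morra clud] — morra of type ((e -> (t -> t)) -> (e -> (t -> (e -> t)))) combines with clud of type (e -> (t -> t)): type (e -> (t -> (e -> t))).
[[kiv vask] [morra clud]] — [kiv vask] of type ((e -> (t -> (e -> t))) -> e) combines with [morra clud] of type (e -> (t -> (e -> t))): type e.

e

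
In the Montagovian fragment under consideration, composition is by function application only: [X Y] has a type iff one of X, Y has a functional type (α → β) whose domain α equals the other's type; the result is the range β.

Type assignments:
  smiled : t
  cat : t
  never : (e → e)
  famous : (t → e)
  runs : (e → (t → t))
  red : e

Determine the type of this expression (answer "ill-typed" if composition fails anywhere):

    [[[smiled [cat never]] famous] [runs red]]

At [cat never]: neither t nor (e → e) can take the other as argument; the node is ill-typed.

ill-typed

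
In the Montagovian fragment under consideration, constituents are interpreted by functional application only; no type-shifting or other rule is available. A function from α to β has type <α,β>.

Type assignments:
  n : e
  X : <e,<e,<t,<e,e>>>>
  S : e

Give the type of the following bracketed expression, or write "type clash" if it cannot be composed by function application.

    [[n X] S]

<t,<e,e>>

[n X]: <e,<e,<t,<e,e>>>> applied to e yields <e,<t,<e,e>>>.
[[n X] S]: <e,<t,<e,e>>> applied to e yields <t,<e,e>>.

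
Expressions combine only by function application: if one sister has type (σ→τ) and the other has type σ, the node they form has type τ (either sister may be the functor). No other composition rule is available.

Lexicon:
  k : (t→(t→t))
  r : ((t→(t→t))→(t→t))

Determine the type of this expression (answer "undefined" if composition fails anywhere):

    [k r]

(t→t)

[k r]: ((t→(t→t))→(t→t)) applied to (t→(t→t)) yields (t→t).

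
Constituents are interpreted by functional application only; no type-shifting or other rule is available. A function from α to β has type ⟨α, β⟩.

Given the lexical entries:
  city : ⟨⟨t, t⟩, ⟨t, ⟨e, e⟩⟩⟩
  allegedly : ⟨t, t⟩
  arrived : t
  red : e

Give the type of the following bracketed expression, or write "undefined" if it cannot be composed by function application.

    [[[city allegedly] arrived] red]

[city allegedly]: functor city : ⟨⟨t, t⟩, ⟨t, ⟨e, e⟩⟩⟩, argument allegedly : ⟨t, t⟩; result ⟨t, ⟨e, e⟩⟩.
[[city allegedly] arrived]: functor [city allegedly] : ⟨t, ⟨e, e⟩⟩, argument arrived : t; result ⟨e, e⟩.
[[[city allegedly] arrived] red]: functor [[city allegedly] arrived] : ⟨e, e⟩, argument red : e; result e.

e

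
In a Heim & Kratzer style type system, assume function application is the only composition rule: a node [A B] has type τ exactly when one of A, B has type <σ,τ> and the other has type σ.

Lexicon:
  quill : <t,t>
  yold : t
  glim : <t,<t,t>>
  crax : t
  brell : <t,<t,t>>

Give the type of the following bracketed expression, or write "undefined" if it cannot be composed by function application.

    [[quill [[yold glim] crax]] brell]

<t,t>

[yold glim]: functor glim : <t,<t,t>>, argument yold : t; result <t,t>.
[[yold glim] crax]: functor [yold glim] : <t,t>, argument crax : t; result t.
[quill [[yold glim] crax]]: functor quill : <t,t>, argument [[yold glim] crax] : t; result t.
[[quill [[yold glim] crax]] brell]: functor brell : <t,<t,t>>, argument [quill [[yold glim] crax]] : t; result <t,t>.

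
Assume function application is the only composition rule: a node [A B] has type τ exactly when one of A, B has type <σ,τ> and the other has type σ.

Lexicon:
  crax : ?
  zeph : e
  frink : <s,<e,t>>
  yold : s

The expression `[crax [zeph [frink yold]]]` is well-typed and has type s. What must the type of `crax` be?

For [crax [zeph [frink yold]]] to have type s with [zeph [frink yold]] of type t, crax must be the function: crax : <t,s>.

<t,s>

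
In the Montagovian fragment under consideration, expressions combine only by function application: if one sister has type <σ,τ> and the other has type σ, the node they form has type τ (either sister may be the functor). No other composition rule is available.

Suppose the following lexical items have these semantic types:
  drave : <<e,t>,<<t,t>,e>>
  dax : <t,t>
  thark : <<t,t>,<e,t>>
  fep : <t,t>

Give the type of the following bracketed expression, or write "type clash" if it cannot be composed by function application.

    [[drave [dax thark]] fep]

[dax thark] — thark of type <<t,t>,<e,t>> combines with dax of type <t,t>: type <e,t>.
[drave [dax thark]] — drave of type <<e,t>,<<t,t>,e>> combines with [dax thark] of type <e,t>: type <<t,t>,e>.
[[drave [dax thark]] fep] — [drave [dax thark]] of type <<t,t>,e> combines with fep of type <t,t>: type e.

e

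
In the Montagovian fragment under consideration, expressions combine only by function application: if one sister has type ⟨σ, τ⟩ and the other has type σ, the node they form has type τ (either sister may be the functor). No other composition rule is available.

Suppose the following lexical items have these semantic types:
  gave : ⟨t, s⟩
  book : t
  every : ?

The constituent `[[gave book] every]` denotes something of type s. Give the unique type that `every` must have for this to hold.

For [[gave book] every] to have type s with [gave book] of type s, every must be the function: every : ⟨s, s⟩.

⟨s, s⟩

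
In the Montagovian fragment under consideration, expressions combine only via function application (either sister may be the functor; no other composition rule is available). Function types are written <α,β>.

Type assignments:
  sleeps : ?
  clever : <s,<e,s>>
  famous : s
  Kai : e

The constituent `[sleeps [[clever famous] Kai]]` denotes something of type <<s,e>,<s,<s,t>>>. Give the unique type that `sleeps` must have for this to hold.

<s,<<s,e>,<s,<s,t>>>>

At [sleeps [[clever famous] Kai]] (required: <<s,e>,<s,<s,t>>>): [[clever famous] Kai] is s, which is not a function with range <<s,e>,<s,<s,t>>>; hence sleeps is the functor — type <s,<<s,e>,<s,<s,t>>>>.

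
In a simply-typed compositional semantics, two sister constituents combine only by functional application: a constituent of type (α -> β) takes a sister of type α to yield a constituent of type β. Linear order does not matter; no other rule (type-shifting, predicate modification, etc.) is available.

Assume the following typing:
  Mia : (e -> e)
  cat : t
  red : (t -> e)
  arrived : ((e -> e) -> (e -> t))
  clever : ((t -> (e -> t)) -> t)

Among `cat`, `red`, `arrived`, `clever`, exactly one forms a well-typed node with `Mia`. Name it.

cat : t — neither side's domain matches the other.
red : (t -> e) — neither side's domain matches the other.
arrived — combines: arrived : ((e -> e) -> (e -> t)) takes Mia : (e -> e) as argument, giving (e -> t).
clever : ((t -> (e -> t)) -> t) — neither side's domain matches the other.

arrived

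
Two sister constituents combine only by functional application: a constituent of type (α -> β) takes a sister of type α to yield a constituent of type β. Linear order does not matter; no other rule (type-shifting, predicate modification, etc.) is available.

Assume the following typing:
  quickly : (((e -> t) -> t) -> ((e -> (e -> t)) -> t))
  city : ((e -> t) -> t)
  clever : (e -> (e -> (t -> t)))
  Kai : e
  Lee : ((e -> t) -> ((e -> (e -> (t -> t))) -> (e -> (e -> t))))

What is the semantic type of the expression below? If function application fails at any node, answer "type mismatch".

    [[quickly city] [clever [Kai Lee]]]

[quickly city] — quickly of type (((e -> t) -> t) -> ((e -> (e -> t)) -> t)) combines with city of type ((e -> t) -> t): type ((e -> (e -> t)) -> t).
[Kai Lee]: e and ((e -> t) -> ((e -> (e -> (t -> t))) -> (e -> (e -> t)))) cannot combine by function application — type clash.

type mismatch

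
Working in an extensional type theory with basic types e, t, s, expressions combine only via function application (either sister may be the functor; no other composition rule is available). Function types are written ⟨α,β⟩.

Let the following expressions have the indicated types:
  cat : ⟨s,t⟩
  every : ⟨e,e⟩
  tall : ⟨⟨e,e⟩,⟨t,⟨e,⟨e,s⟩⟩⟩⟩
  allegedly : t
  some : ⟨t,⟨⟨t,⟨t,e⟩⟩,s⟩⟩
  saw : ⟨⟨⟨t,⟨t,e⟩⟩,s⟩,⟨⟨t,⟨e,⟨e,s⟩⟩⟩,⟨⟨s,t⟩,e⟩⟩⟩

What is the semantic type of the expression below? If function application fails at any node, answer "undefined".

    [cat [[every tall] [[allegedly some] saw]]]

e

[every tall]: ⟨⟨e,e⟩,⟨t,⟨e,⟨e,s⟩⟩⟩⟩ applied to ⟨e,e⟩ yields ⟨t,⟨e,⟨e,s⟩⟩⟩.
[allegedly some]: ⟨t,⟨⟨t,⟨t,e⟩⟩,s⟩⟩ applied to t yields ⟨⟨t,⟨t,e⟩⟩,s⟩.
[[allegedly some] saw]: ⟨⟨⟨t,⟨t,e⟩⟩,s⟩,⟨⟨t,⟨e,⟨e,s⟩⟩⟩,⟨⟨s,t⟩,e⟩⟩⟩ applied to ⟨⟨t,⟨t,e⟩⟩,s⟩ yields ⟨⟨t,⟨e,⟨e,s⟩⟩⟩,⟨⟨s,t⟩,e⟩⟩.
[[every tall] [[allegedly some] saw]]: ⟨⟨t,⟨e,⟨e,s⟩⟩⟩,⟨⟨s,t⟩,e⟩⟩ applied to ⟨t,⟨e,⟨e,s⟩⟩⟩ yields ⟨⟨s,t⟩,e⟩.
[cat [[every tall] [[allegedly some] saw]]]: ⟨⟨s,t⟩,e⟩ applied to ⟨s,t⟩ yields e.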